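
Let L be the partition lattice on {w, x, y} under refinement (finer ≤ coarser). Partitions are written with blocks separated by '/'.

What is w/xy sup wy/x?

Common upper bounds of {w/xy, wy/x}: wxy.
The least among these is wxy.

wxy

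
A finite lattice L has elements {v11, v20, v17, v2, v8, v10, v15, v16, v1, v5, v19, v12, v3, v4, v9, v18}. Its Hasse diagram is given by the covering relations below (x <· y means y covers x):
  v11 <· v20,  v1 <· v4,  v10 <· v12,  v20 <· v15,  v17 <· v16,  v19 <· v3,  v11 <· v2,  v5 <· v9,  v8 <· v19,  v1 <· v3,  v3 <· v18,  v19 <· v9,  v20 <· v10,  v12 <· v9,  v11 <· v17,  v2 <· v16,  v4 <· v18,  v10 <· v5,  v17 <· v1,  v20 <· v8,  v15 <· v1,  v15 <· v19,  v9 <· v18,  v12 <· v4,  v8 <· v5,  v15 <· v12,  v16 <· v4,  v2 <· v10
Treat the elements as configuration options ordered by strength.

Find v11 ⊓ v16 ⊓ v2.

v11

Common lower bounds of {v11, v16, v2}: v11.
The greatest among these is v11.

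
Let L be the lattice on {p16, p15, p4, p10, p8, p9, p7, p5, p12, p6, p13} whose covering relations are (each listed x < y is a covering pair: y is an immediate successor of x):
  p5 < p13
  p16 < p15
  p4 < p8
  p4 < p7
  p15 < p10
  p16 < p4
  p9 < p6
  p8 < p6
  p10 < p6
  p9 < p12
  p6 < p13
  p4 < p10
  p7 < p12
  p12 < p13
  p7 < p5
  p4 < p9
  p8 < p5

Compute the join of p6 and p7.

Common upper bounds of {p6, p7}: p13.
The least among these is p13.

p13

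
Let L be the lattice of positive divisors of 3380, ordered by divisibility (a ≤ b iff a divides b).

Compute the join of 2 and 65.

In the divisibility order, the join is the least common multiple: lcm(2, 65) = 130.

130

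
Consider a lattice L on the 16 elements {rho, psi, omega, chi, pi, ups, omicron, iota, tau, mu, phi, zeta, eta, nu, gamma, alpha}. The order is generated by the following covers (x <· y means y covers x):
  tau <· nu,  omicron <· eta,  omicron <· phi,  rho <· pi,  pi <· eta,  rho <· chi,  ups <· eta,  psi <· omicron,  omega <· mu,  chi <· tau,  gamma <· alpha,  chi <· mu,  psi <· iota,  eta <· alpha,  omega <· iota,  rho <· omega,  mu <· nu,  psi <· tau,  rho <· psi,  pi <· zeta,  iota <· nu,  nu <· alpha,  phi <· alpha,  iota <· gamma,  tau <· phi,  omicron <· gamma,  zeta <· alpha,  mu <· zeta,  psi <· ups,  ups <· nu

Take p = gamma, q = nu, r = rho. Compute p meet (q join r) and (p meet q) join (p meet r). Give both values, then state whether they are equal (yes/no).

iota; iota; yes

q join r = nu, so p meet (q join r) = gamma meet nu = iota.
p meet q = iota and p meet r = rho, so (p meet q) join (p meet r) = iota join rho = iota.
Equal: yes.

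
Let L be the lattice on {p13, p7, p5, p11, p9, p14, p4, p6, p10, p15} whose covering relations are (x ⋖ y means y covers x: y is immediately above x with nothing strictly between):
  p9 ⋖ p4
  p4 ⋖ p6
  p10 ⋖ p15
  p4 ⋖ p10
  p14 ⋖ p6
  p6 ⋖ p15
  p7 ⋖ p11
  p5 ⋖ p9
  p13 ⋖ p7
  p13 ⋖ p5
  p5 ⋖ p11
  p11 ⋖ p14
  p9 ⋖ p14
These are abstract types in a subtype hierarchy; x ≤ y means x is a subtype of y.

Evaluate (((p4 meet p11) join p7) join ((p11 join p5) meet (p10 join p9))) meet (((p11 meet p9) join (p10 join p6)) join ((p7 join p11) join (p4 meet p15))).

p4 ∧ p11 = p5
p5 ∨ p7 = p11
p11 ∨ p5 = p11
p10 ∨ p9 = p10
p11 ∧ p10 = p5
p11 ∨ p5 = p11
p11 ∧ p9 = p5
p10 ∨ p6 = p15
p5 ∨ p15 = p15
p7 ∨ p11 = p11
p4 ∧ p15 = p4
p11 ∨ p4 = p6
p15 ∨ p6 = p15
p11 ∧ p15 = p11

p11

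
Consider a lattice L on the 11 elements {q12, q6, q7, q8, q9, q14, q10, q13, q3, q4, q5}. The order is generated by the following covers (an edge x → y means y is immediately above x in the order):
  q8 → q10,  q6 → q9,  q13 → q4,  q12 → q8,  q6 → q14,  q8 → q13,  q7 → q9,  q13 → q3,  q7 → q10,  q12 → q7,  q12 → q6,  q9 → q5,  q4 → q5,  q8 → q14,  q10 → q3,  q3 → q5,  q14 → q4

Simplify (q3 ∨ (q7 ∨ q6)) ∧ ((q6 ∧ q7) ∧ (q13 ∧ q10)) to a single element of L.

q7 ∨ q6 = q9
q3 ∨ q9 = q5
q6 ∧ q7 = q12
q13 ∧ q10 = q8
q12 ∧ q8 = q12
q5 ∧ q12 = q12

q12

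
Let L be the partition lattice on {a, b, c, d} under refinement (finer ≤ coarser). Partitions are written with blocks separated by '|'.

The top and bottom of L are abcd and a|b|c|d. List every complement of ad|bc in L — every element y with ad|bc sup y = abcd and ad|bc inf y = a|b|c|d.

ab|cd, ab|c|d, ac|bd, ac|b|d, a|bd|c, a|b|cd

Need y with ad|bc ∨ y = abcd and ad|bc ∧ y = a|b|c|d.
Checking each element gives: ab|cd, ab|c|d, ac|bd, ac|b|d, a|bd|c, a|b|cd.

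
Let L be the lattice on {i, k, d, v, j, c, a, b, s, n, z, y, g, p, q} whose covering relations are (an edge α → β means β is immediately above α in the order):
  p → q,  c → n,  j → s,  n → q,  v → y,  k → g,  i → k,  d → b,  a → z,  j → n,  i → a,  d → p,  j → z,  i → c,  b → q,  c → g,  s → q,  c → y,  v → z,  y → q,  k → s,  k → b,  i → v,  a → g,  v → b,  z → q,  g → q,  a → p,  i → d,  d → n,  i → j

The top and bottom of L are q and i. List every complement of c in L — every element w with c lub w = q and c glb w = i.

Need w with c ∨ w = q and c ∧ w = i.
Checking each element gives: b, p, s, z.

b, p, s, z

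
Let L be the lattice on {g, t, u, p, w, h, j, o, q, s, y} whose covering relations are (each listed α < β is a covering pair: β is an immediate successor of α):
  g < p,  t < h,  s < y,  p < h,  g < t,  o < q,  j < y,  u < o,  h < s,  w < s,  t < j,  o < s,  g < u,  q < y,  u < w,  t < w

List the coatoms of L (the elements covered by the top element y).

The coatoms are exactly the elements covered by y: j, q, s.

j, q, s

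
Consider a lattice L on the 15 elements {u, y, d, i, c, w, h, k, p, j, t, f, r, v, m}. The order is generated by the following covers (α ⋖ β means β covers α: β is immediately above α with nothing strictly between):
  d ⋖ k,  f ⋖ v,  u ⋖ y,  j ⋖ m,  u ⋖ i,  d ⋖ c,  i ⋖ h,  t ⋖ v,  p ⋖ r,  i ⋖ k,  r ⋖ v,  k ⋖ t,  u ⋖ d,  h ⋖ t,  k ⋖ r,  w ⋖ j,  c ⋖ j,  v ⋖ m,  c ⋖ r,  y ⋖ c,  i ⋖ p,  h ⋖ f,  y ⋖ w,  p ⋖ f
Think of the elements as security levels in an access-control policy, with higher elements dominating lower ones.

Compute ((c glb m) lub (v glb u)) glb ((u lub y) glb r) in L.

y

c ∧ m = c
v ∧ u = u
c ∨ u = c
u ∨ y = y
y ∧ r = y
c ∧ y = y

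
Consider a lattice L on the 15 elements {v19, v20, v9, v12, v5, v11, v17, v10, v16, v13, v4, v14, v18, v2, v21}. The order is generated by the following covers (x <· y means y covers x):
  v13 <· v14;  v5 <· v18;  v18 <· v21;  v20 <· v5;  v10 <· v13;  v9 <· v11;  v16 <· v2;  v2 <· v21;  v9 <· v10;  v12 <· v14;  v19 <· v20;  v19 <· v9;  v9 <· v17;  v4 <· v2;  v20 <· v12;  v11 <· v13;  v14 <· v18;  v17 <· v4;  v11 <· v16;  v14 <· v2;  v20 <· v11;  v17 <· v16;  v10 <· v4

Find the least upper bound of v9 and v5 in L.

Common upper bounds of {v9, v5}: v18, v21.
The least among these is v18.

v18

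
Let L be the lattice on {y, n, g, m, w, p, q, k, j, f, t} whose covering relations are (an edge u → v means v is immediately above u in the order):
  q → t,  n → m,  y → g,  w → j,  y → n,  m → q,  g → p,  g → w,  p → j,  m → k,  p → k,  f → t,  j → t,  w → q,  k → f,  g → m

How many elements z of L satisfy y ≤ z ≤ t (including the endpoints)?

11

The interval [y, t] = {f, g, j, k, m, n, p, q, t, w, y}, which has 11 elements.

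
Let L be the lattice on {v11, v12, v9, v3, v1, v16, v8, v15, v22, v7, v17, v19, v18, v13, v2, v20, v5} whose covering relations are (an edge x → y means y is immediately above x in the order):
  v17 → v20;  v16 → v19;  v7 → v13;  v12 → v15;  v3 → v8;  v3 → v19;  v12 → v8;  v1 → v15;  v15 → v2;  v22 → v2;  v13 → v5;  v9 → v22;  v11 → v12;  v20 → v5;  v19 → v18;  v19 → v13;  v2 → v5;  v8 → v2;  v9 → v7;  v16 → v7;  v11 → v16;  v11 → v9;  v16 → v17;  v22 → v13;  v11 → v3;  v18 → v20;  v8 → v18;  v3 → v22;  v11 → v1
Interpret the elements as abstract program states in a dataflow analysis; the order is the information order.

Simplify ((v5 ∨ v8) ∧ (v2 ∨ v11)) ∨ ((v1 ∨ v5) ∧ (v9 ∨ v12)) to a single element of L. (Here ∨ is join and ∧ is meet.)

v2

v5 ∨ v8 = v5
v2 ∨ v11 = v2
v5 ∧ v2 = v2
v1 ∨ v5 = v5
v9 ∨ v12 = v2
v5 ∧ v2 = v2
v2 ∨ v2 = v2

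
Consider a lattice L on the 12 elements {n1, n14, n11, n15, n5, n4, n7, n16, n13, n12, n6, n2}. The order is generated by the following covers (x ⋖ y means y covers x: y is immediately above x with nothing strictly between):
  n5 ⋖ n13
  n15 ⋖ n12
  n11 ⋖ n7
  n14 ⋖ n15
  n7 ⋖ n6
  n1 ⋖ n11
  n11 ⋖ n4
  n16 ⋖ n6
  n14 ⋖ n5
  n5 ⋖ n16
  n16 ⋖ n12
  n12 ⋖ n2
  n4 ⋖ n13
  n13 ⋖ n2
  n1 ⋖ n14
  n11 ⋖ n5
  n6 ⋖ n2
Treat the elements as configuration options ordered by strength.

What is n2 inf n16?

n16

Common lower bounds of {n2, n16}: n1, n11, n14, n16, n5.
The greatest among these is n16.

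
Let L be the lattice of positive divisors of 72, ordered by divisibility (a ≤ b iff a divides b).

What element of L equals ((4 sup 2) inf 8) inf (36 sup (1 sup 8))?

4

4 ∨ 2 = 4
4 ∧ 8 = 4
1 ∨ 8 = 8
36 ∨ 8 = 72
4 ∧ 72 = 4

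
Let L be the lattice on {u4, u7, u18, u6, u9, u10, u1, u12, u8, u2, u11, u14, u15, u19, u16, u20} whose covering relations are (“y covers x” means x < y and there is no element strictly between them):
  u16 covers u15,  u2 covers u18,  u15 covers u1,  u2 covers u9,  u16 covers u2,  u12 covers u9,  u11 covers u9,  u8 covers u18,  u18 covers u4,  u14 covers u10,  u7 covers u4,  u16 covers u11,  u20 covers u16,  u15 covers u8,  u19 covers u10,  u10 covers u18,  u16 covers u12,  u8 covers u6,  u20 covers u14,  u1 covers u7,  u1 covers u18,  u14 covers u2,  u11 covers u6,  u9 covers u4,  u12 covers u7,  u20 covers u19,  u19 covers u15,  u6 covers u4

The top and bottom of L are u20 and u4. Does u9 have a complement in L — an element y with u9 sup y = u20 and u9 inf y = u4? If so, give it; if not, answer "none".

Need y with u9 ∨ y = u20 and u9 ∧ y = u4.
Checking each element gives: u19.

u19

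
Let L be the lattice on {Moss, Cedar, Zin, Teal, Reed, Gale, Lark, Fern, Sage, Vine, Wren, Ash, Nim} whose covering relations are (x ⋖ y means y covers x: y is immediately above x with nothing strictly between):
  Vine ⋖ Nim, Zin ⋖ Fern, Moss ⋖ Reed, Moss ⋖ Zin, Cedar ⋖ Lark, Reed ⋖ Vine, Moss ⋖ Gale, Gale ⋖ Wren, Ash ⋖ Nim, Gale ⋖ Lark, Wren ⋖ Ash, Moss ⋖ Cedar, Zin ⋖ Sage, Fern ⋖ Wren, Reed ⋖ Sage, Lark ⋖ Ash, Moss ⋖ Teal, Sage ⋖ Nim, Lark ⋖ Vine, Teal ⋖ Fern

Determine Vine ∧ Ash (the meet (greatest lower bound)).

Lark

Common lower bounds of {Vine, Ash}: Cedar, Gale, Lark, Moss.
The greatest among these is Lark.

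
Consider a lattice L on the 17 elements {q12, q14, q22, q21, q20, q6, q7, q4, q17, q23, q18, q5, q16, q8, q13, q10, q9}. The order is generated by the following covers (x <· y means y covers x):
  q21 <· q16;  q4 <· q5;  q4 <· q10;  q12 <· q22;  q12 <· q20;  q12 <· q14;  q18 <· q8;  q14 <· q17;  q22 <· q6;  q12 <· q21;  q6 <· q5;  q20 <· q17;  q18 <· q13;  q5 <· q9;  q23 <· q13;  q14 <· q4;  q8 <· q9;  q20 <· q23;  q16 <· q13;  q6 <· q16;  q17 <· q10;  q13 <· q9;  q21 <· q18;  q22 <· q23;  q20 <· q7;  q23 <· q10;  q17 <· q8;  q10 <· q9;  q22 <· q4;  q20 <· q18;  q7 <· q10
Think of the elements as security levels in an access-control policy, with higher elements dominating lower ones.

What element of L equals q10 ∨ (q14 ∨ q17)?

q10

q14 ∨ q17 = q17
q10 ∨ q17 = q10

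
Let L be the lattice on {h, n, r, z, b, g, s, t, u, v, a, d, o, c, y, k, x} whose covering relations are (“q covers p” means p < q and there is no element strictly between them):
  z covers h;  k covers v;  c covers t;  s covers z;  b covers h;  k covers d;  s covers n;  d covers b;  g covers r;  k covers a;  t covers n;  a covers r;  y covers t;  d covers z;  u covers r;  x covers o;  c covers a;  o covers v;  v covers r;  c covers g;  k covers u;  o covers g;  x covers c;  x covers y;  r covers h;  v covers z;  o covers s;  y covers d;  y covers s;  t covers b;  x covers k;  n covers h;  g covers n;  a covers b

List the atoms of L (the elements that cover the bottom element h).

b, n, r, z

The atoms are exactly the elements that cover h: b, n, r, z.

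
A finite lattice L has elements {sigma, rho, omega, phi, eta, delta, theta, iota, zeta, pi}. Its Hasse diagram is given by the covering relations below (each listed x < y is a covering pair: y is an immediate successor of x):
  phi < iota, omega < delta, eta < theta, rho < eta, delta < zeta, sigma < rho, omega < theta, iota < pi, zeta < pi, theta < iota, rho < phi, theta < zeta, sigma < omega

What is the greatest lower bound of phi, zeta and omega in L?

Common lower bounds of {phi, zeta, omega}: sigma.
The greatest among these is sigma.

sigma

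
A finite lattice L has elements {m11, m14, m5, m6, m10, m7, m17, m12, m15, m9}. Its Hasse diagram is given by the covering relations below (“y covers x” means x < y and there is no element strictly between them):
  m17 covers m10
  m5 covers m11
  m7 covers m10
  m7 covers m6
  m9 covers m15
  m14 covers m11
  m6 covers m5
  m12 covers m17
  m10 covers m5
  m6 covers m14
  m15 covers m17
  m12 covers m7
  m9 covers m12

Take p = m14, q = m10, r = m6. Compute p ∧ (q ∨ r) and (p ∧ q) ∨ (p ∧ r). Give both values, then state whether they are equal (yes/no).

m14; m14; yes

q ∨ r = m7, so p ∧ (q ∨ r) = m14 ∧ m7 = m14.
p ∧ q = m11 and p ∧ r = m14, so (p ∧ q) ∨ (p ∧ r) = m11 ∨ m14 = m14.
Equal: yes.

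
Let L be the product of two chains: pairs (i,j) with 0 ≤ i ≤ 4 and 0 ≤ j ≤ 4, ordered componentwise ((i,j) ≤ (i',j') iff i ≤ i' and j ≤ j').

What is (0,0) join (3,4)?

Common upper bounds of {(0,0), (3,4)}: (3,4), (4,4).
The least among these is (3,4).

(3,4)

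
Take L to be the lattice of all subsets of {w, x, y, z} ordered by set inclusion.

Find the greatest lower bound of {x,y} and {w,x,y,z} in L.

Under ⊆, meet is intersection: {x,y} ∩ {w,x,y,z} = {x,y}.

{x,y}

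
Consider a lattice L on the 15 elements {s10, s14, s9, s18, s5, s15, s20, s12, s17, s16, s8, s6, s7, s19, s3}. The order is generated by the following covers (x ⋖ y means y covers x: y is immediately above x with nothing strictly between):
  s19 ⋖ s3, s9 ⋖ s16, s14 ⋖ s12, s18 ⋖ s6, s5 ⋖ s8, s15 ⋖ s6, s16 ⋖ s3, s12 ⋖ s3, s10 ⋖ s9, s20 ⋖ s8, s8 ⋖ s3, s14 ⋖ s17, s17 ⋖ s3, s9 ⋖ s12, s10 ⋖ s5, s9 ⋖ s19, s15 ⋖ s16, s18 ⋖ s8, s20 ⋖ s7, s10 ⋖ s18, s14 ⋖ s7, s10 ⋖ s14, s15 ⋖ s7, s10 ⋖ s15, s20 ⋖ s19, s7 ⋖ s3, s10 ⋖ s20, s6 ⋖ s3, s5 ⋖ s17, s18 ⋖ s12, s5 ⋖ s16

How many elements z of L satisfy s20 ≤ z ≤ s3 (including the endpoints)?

5

The interval [s20, s3] = {s19, s20, s3, s7, s8}, which has 5 elements.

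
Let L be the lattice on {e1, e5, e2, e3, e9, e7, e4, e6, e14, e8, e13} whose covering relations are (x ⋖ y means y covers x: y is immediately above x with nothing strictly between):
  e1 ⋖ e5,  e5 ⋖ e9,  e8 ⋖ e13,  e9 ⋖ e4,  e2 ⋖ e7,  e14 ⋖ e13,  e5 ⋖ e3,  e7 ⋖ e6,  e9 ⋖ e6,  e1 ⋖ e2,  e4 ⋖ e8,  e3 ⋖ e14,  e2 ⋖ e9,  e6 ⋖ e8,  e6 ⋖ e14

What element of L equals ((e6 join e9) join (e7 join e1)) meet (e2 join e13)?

e6

e6 ∨ e9 = e6
e7 ∨ e1 = e7
e6 ∨ e7 = e6
e2 ∨ e13 = e13
e6 ∧ e13 = e6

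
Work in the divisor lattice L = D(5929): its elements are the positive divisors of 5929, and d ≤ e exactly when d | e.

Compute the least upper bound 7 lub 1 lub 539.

539

Common upper bounds of {7, 1, 539}: 539, 5929.
The least among these is 539.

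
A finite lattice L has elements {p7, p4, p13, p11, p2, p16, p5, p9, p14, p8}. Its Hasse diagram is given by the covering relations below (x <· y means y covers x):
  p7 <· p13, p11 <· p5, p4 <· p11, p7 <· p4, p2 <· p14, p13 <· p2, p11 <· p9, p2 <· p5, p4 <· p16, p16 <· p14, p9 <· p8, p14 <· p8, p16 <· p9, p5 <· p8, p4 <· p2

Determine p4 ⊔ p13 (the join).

Common upper bounds of {p4, p13}: p14, p2, p5, p8.
The least among these is p2.

p2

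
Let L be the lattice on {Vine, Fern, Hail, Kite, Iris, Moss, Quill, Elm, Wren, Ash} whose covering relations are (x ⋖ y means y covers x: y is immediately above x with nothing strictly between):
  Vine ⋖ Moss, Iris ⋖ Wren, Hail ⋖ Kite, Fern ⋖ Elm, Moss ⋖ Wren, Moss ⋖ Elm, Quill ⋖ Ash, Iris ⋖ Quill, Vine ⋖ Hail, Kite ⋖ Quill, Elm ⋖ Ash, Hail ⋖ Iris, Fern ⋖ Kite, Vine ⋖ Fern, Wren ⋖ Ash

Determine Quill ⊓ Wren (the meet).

Common lower bounds of {Quill, Wren}: Hail, Iris, Vine.
The greatest among these is Iris.

Iris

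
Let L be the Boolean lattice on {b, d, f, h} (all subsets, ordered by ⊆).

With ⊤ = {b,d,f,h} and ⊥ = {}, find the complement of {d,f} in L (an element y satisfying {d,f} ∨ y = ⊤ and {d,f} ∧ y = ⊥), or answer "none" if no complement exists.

{b,h}

Need y with {d,f} ∨ y = {b,d,f,h} and {d,f} ∧ y = {}.
Checking each element gives: {b,h}.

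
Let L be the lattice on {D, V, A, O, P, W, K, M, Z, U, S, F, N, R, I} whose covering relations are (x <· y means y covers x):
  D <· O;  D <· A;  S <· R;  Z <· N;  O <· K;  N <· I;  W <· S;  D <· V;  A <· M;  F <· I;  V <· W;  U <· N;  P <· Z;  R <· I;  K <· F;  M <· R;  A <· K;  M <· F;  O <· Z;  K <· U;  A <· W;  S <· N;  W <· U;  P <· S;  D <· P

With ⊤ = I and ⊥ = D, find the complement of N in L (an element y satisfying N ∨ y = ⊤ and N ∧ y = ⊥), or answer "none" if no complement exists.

none

For every candidate y, either N ∨ y ≠ I or N ∧ y ≠ D; no complement exists.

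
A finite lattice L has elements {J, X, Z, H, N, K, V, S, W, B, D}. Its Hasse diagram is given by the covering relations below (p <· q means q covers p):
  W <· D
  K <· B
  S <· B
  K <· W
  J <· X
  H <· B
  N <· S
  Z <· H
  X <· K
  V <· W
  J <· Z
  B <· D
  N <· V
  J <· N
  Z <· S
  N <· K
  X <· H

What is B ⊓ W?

Common lower bounds of {B, W}: J, K, N, X.
The greatest among these is K.

K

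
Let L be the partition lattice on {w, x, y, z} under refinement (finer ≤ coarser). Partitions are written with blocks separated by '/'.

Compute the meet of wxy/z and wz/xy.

w/xy/z

The meet (common refinement) of wxy/z and wz/xy intersects blocks pairwise, giving w/xy/z.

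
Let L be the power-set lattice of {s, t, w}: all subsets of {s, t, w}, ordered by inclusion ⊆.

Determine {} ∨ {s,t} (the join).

Common upper bounds of {{}, {s,t}}: {s,t,w}, {s,t}.
The least among these is {s,t}.

{s,t}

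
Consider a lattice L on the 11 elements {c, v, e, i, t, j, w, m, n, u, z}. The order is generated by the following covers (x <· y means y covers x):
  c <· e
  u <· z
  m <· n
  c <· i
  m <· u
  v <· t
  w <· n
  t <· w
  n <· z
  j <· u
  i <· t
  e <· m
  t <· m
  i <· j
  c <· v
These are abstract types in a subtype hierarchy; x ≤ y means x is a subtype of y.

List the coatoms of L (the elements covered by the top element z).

n, u

The coatoms are exactly the elements covered by z: n, u.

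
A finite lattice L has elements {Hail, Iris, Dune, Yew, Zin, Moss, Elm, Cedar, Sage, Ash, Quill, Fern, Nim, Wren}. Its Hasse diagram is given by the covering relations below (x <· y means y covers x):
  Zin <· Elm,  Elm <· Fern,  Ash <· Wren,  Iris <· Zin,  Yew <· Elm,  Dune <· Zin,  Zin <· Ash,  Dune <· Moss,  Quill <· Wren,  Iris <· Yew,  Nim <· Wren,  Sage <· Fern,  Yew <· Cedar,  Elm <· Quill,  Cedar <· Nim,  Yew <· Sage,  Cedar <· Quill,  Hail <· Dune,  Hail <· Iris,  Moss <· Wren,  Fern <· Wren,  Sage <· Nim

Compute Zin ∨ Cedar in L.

Zin ∨ Cedar = Quill

Quill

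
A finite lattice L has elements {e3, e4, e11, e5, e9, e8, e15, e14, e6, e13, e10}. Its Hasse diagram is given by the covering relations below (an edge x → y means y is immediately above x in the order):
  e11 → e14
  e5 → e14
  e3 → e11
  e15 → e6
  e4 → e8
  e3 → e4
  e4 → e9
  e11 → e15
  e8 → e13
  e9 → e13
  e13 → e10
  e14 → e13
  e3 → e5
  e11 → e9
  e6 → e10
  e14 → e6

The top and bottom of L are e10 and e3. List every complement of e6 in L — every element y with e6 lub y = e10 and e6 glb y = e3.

Need y with e6 ∨ y = e10 and e6 ∧ y = e3.
Checking each element gives: e4, e8.

e4, e8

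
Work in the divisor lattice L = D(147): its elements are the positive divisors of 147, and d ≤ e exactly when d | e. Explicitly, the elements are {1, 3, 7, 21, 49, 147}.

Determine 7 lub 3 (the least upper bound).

Common upper bounds of {7, 3}: 147, 21.
The least among these is 21.

21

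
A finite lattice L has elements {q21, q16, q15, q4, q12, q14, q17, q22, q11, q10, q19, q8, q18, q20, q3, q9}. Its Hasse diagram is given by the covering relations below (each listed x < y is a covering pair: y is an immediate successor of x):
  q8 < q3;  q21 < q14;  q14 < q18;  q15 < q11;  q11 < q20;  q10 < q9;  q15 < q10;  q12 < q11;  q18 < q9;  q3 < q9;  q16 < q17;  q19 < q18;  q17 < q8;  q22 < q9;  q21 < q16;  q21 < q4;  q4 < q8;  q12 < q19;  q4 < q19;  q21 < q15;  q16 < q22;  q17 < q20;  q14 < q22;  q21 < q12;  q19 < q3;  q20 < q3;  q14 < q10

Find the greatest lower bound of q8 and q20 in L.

q17

Common lower bounds of {q8, q20}: q16, q17, q21.
The greatest among these is q17.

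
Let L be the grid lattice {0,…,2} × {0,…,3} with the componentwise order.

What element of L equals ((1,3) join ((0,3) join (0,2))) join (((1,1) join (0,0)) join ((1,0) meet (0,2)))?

(0,3) ∨ (0,2) = (0,3)
(1,3) ∨ (0,3) = (1,3)
(1,1) ∨ (0,0) = (1,1)
(1,0) ∧ (0,2) = (0,0)
(1,1) ∨ (0,0) = (1,1)
(1,3) ∨ (1,1) = (1,3)

(1,3)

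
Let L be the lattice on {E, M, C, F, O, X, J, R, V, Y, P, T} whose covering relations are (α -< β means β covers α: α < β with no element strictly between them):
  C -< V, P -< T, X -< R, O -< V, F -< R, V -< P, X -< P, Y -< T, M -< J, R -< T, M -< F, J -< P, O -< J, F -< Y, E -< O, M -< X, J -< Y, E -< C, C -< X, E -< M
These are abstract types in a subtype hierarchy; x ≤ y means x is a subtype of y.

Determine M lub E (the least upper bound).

M

Common upper bounds of {M, E}: F, J, M, P, R, T, X, Y.
The least among these is M.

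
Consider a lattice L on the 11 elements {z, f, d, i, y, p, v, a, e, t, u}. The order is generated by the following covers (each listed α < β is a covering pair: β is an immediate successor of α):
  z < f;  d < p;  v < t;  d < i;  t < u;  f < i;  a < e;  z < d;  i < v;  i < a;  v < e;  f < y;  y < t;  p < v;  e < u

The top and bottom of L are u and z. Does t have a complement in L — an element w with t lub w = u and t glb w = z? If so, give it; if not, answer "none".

none

For every candidate w, either t ∨ w ≠ u or t ∧ w ≠ z; no complement exists.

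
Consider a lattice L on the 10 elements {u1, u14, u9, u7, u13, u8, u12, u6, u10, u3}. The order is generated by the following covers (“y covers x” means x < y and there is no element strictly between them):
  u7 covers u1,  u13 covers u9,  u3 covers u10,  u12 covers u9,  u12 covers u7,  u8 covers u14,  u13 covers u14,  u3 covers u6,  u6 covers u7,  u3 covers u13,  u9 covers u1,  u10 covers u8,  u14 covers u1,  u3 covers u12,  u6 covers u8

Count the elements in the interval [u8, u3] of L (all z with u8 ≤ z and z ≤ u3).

The interval [u8, u3] = {u10, u3, u6, u8}, which has 4 elements.

4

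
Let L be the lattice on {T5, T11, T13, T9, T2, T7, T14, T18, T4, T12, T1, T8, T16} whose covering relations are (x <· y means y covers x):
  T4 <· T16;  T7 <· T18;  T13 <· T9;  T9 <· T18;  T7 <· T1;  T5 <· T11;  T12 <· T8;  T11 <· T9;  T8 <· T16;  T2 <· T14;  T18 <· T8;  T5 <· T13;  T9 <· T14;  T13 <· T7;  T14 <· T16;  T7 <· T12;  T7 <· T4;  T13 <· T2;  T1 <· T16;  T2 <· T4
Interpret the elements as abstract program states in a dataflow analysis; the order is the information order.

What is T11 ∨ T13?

Common upper bounds of {T11, T13}: T14, T16, T18, T8, T9.
The least among these is T9.

T9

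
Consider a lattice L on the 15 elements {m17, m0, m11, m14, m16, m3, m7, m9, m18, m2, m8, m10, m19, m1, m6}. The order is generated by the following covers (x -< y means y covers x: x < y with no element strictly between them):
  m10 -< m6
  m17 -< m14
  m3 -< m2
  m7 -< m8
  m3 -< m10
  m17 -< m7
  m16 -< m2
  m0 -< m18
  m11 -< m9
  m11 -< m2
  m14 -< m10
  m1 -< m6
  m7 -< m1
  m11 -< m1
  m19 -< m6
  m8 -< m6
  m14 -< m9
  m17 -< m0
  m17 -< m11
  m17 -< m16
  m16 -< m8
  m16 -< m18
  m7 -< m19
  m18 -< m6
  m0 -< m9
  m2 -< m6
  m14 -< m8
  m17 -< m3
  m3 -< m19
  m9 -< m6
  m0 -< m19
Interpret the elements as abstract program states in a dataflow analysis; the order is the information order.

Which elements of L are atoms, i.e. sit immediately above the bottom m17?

m0, m11, m14, m16, m3, m7

The atoms are exactly the elements that cover m17: m0, m11, m14, m16, m3, m7.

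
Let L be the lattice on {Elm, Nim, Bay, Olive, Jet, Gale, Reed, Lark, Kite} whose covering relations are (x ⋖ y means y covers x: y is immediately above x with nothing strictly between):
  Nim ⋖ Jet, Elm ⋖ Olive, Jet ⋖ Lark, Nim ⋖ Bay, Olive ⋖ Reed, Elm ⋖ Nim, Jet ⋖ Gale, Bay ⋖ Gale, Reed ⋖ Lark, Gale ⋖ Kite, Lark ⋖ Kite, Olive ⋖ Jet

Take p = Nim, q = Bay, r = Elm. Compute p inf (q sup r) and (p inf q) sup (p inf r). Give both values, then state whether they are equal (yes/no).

Nim; Nim; yes

q sup r = Bay, so p inf (q sup r) = Nim inf Bay = Nim.
p inf q = Nim and p inf r = Elm, so (p inf q) sup (p inf r) = Nim sup Elm = Nim.
Equal: yes.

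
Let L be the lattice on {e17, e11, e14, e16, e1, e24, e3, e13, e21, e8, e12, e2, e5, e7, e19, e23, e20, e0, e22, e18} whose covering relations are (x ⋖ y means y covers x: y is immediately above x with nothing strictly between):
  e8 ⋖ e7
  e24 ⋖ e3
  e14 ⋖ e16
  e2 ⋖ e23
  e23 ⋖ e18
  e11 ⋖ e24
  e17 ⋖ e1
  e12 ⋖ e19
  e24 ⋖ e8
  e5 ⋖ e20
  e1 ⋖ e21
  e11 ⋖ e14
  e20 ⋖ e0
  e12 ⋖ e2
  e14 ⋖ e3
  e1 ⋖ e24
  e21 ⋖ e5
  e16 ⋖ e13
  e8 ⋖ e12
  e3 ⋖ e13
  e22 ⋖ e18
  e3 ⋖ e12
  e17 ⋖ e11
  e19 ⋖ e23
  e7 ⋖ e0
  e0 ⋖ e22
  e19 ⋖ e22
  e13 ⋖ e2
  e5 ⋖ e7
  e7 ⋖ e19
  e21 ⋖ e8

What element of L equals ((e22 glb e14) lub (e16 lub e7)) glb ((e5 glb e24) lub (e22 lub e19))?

e19

e22 ∧ e14 = e14
e16 ∨ e7 = e23
e14 ∨ e23 = e23
e5 ∧ e24 = e1
e22 ∨ e19 = e22
e1 ∨ e22 = e22
e23 ∧ e22 = e19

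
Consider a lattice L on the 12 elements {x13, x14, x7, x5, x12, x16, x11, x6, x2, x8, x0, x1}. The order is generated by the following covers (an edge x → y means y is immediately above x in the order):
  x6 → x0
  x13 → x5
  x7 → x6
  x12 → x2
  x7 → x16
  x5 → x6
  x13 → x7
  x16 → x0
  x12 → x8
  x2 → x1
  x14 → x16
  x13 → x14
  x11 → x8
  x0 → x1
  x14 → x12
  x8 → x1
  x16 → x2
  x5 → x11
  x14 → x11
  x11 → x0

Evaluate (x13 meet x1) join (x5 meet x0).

x13 ∧ x1 = x13
x5 ∧ x0 = x5
x13 ∨ x5 = x5

x5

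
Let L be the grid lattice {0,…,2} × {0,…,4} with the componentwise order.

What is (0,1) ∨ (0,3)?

Common upper bounds of {(0,1), (0,3)}: (0,3), (0,4), (1,3), (1,4), (2,3), (2,4).
The least among these is (0,3).

(0,3)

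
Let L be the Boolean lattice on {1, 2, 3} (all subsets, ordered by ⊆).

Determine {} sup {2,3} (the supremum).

Common upper bounds of {{}, {2,3}}: {1,2,3}, {2,3}.
The least among these is {2,3}.

{2,3}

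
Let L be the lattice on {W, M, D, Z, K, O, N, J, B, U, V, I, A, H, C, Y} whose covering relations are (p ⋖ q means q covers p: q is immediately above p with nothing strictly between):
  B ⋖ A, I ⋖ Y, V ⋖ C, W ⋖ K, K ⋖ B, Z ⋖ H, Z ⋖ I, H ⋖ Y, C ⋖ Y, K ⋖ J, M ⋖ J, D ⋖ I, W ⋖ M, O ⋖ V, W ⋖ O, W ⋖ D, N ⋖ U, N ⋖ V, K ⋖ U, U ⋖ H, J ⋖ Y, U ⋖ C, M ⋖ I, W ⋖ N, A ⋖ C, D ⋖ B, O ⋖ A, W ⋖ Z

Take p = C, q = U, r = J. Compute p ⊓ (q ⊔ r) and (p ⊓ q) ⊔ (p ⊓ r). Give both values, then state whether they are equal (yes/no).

C; U; no

q ⊔ r = Y, so p ⊓ (q ⊔ r) = C ⊓ Y = C.
p ⊓ q = U and p ⊓ r = K, so (p ⊓ q) ⊔ (p ⊓ r) = U ⊔ K = U.
Equal: no.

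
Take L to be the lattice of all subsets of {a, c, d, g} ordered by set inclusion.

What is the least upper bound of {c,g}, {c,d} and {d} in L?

Common upper bounds of {{c,g}, {c,d}, {d}}: {a,c,d,g}, {c,d,g}.
The least among these is {c,d,g}.

{c,d,g}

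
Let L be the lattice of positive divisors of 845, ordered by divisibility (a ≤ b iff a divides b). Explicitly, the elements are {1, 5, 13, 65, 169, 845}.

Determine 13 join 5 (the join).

In the divisibility order, the join is the least common multiple: lcm(13, 5) = 65.

65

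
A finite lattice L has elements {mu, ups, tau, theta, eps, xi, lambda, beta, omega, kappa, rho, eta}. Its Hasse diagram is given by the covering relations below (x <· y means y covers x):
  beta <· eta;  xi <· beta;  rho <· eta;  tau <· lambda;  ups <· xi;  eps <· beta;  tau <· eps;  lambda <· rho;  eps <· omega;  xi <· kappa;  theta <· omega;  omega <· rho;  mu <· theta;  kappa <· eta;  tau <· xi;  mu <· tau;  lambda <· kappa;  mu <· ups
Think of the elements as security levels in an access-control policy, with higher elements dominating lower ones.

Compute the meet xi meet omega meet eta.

tau

Common lower bounds of {xi, omega, eta}: mu, tau.
The greatest among these is tau.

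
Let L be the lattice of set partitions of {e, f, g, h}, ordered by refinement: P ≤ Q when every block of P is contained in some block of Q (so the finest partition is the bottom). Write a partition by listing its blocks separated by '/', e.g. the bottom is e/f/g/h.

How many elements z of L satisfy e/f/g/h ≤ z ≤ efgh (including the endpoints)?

15

The interval [e/f/g/h, efgh] = {e/f/g/h, e/f/gh, e/fg/h, e/fgh, e/fh/g, ef/g/h, ef/gh, efg/h, efgh, efh/g, eg/f/h, eg/fh, egh/f, eh/f/g, eh/fg}, which has 15 elements.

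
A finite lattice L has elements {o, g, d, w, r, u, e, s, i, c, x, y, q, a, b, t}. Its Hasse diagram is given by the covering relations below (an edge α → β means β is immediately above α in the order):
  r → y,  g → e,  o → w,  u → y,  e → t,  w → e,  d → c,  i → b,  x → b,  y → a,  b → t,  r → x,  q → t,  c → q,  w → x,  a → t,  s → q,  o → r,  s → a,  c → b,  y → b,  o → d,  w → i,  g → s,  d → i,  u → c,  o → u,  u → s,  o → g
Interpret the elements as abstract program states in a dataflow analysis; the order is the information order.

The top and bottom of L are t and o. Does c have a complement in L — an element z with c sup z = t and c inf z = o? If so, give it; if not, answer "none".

Need z with c ∨ z = t and c ∧ z = o.
Checking each element gives: e.

e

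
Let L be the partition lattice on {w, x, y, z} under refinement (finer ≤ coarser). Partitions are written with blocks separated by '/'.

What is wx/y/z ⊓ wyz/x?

The meet (common refinement) of wx/y/z and wyz/x intersects blocks pairwise, giving w/x/y/z.

w/x/y/z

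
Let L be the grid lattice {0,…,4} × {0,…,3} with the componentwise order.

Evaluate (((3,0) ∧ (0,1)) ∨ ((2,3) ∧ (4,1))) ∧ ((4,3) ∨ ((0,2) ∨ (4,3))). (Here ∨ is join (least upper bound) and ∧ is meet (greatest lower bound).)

(2,1)

(3,0) ∧ (0,1) = (0,0)
(2,3) ∧ (4,1) = (2,1)
(0,0) ∨ (2,1) = (2,1)
(0,2) ∨ (4,3) = (4,3)
(4,3) ∨ (4,3) = (4,3)
(2,1) ∧ (4,3) = (2,1)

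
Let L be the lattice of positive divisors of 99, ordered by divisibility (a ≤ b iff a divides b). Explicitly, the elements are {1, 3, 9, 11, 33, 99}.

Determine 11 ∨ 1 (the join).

Common upper bounds of {11, 1}: 11, 33, 99.
The least among these is 11.

11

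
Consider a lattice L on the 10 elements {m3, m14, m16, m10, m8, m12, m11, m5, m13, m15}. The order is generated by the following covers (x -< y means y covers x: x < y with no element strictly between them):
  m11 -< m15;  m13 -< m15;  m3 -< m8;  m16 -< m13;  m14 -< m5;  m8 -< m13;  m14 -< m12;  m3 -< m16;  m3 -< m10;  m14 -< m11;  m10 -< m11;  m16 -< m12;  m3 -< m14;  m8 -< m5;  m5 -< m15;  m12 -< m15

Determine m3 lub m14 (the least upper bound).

Common upper bounds of {m3, m14}: m11, m12, m14, m15, m5.
The least among these is m14.

m14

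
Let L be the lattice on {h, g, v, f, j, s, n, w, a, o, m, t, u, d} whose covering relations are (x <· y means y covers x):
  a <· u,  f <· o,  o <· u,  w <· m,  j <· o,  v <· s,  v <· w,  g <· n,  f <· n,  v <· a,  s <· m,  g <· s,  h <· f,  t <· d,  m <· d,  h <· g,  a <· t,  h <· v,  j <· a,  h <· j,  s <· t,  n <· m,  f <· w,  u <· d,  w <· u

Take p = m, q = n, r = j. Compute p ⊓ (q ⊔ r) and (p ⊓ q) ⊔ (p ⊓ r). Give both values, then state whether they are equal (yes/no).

m; n; no

q ⊔ r = d, so p ⊓ (q ⊔ r) = m ⊓ d = m.
p ⊓ q = n and p ⊓ r = h, so (p ⊓ q) ⊔ (p ⊓ r) = n ⊔ h = n.
Equal: no.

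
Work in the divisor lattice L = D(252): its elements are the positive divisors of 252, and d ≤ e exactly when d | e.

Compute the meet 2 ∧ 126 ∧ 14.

In the divisibility order, the meet is the greatest common divisor: gcd(2, 126, 14) = 2.

2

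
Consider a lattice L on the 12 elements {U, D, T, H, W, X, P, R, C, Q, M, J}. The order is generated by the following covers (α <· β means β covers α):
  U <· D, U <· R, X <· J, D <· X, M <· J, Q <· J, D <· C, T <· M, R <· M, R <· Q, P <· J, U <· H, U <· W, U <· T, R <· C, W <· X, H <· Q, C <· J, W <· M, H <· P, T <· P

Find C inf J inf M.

R

Common lower bounds of {C, J, M}: R, U.
The greatest among these is R.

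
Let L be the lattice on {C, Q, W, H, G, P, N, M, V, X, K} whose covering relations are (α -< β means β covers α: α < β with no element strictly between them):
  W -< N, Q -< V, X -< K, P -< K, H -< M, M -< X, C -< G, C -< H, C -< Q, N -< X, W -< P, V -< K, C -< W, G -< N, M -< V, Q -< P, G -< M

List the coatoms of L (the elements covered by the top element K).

The coatoms are exactly the elements covered by K: P, V, X.

P, V, X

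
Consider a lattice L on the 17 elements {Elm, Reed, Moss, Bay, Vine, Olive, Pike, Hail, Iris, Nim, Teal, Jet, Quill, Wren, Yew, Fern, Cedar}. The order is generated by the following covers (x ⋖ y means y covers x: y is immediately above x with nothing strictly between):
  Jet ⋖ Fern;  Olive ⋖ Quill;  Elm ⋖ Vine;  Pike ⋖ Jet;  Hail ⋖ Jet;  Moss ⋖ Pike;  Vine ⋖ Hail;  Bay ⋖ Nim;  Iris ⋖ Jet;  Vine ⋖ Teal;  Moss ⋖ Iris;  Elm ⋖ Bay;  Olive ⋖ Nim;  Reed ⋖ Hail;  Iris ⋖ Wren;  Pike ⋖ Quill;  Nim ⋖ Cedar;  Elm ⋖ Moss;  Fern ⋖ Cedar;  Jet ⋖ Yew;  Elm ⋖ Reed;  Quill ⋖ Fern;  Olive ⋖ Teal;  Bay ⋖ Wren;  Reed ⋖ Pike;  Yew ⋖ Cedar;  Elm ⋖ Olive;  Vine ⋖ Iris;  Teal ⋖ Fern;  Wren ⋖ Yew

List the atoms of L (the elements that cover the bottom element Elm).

Bay, Moss, Olive, Reed, Vine

The atoms are exactly the elements that cover Elm: Bay, Moss, Olive, Reed, Vine.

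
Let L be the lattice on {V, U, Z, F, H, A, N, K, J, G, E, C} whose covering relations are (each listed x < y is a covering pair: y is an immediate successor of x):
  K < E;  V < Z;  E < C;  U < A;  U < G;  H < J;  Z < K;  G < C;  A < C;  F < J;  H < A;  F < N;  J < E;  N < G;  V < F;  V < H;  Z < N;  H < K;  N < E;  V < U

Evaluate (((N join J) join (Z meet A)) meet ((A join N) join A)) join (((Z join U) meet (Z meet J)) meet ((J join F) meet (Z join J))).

N ∨ J = E
Z ∧ A = V
E ∨ V = E
A ∨ N = C
C ∨ A = C
E ∧ C = E
Z ∨ U = G
Z ∧ J = V
G ∧ V = V
J ∨ F = J
Z ∨ J = E
J ∧ E = J
V ∧ J = V
E ∨ V = E

E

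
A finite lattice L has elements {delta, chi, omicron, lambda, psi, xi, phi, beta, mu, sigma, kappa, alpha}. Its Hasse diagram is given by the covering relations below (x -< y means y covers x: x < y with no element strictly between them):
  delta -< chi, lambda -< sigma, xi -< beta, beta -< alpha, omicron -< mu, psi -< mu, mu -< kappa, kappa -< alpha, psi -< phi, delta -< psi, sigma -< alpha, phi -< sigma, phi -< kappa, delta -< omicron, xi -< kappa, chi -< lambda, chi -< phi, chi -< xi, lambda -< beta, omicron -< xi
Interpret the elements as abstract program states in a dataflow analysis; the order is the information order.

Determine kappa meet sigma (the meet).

phi

Common lower bounds of {kappa, sigma}: chi, delta, phi, psi.
The greatest among these is phi.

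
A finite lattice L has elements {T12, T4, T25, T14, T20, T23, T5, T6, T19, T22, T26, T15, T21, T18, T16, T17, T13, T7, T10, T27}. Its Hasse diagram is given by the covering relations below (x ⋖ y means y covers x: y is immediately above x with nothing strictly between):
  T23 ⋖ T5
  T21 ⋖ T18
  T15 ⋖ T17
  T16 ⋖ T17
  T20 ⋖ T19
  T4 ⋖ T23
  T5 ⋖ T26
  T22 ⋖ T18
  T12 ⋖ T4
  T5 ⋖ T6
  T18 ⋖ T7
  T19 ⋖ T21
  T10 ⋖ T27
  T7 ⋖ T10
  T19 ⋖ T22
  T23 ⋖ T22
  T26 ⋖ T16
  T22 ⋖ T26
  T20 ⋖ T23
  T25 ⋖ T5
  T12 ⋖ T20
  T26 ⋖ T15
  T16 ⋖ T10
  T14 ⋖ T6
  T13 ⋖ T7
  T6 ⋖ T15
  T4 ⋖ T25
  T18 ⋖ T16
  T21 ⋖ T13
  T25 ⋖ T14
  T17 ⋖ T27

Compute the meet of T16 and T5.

Common lower bounds of {T16, T5}: T12, T20, T23, T25, T4, T5.
The greatest among these is T5.

T5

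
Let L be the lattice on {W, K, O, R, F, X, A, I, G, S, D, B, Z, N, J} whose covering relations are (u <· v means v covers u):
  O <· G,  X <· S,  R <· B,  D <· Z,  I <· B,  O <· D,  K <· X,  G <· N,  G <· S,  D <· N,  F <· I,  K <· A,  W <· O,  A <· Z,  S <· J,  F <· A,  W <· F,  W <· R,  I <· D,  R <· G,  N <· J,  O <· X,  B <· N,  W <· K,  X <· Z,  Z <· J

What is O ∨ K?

Common upper bounds of {O, K}: J, S, X, Z.
The least among these is X.

X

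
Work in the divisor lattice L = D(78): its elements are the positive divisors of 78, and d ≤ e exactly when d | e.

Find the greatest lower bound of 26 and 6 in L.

2

In the divisibility order, the meet is the greatest common divisor: gcd(26, 6) = 2.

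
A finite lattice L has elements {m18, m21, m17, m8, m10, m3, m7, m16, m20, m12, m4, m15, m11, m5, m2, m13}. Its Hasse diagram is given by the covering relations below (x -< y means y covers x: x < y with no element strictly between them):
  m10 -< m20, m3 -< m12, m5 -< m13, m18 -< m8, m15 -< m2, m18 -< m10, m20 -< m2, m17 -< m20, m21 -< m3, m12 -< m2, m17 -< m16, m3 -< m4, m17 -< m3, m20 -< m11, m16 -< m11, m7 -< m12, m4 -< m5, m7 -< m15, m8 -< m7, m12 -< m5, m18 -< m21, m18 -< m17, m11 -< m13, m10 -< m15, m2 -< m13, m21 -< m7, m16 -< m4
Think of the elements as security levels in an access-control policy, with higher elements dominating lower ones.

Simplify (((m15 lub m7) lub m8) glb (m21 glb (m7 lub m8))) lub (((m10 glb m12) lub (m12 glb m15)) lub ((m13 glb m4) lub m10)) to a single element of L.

m15 ∨ m7 = m15
m15 ∨ m8 = m15
m7 ∨ m8 = m7
m21 ∧ m7 = m21
m15 ∧ m21 = m21
m10 ∧ m12 = m18
m12 ∧ m15 = m7
m18 ∨ m7 = m7
m13 ∧ m4 = m4
m4 ∨ m10 = m13
m7 ∨ m13 = m13
m21 ∨ m13 = m13

m13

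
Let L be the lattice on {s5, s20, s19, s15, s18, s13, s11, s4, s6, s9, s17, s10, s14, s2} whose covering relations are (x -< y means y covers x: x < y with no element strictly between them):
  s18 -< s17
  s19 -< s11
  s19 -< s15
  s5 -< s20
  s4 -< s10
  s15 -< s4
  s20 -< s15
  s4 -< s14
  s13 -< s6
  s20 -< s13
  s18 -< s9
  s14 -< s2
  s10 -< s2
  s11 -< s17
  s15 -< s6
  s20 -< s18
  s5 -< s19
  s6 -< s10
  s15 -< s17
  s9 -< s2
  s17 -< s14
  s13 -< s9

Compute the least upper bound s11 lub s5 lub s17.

s17

Common upper bounds of {s11, s5, s17}: s14, s17, s2.
The least among these is s17.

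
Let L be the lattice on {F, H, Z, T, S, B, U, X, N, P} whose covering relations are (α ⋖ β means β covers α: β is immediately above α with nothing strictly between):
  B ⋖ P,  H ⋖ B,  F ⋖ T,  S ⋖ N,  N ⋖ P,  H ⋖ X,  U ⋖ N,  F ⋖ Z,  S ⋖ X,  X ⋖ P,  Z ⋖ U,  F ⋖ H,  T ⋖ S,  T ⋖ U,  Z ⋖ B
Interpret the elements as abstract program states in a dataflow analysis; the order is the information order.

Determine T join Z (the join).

Common upper bounds of {T, Z}: N, P, U.
The least among these is U.

U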